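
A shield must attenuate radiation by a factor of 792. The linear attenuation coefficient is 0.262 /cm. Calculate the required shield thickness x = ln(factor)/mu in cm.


x = ln(factor) / mu
x = ln(792) / 0.262
x = 25.475 cm

25.475


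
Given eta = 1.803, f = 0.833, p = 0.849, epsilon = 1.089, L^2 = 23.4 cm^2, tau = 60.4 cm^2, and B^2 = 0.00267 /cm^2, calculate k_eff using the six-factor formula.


k_inf = eta*f*p*eps = 1.803*0.833*0.849*1.089 = 1.388597
P_TNL = 1/(1 + L^2*B^2) = 1/(1 + 23.4*0.00267) = 0.9411960
P_FNL = exp(-B^2*tau) = exp(-0.00267*60.4) = 0.8510640
k_eff = k_inf * P_TNL * P_FNL = 1.388597 * 0.9411960 * 0.8510640
k_eff = 1.1123

1.1123


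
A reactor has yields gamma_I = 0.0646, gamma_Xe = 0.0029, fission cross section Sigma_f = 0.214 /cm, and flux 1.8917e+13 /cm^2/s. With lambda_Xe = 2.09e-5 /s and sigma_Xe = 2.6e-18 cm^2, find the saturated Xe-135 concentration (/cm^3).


Xe_eq = (gamma_I + gamma_Xe) * Sigma_f * phi / (lambda_Xe + sigma_Xe * phi)
Numerator = (0.0646 + 0.0029) * 0.214 * 1.8917e+13 = 2.732561e+11
Denominator = 2.09e-5 + 2.6e-18 * 1.8917e+13 = 7.008420e-05
Xe_eq = 2.732561e+11 / 7.008420e-05 = 3.8990e+15 /cm^3

3.8990e+15


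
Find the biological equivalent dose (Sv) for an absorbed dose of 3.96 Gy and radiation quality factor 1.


H = D * Q
H = 3.96 * 1
H = 3.9600 Sv

3.9600


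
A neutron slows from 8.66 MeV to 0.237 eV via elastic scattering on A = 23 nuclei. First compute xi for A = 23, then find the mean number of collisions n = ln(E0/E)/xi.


xi = 1 + (A-1)^2/(2A)*ln((A-1)/(A+1)) = 0.08448899 (for A = 23)
n = ln(E0/E) / xi
n = ln(8.66e6 / 0.237) / 0.08448899
n = ln(3.654008e+07) / 0.08448899 = 206.11

206.11


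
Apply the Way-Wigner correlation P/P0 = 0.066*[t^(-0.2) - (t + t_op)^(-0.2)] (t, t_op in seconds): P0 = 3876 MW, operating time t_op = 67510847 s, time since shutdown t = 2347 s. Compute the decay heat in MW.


P/P0 = 0.066 * [t^(-0.2) - (t + t_op)^(-0.2)]
P/P0 = 0.066 * [2347^(-0.2) - (2347 + 67510847)^(-0.2)]
P/P0 = 0.066 * [0.2117861 - 0.02717204] = 0.01218453
P = 3876 * 0.01218453 = 47.227 MW

47.227


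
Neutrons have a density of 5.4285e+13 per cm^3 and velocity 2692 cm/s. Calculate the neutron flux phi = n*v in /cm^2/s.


phi = n * v
phi = 5.4285e+13 * 2692
phi = 1.4614e+17 /cm^2/s

1.4614e+17


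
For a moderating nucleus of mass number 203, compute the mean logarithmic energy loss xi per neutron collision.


xi = 1 + (A-1)^2/(2A) * ln((A-1)/(A+1))
xi = 1 + (203-1)^2/(2*203) * ln((203-1)/(203 +1))
xi = 0.0098199

0.0098199


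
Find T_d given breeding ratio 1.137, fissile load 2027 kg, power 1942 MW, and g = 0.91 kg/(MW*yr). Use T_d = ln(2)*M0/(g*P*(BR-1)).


Breeding gain G = BR - 1 = 1.137 - 1 = 0.137
Fissile production rate = g * P * G = 0.91 * 1942 * 0.137 = 242.10914 kg/yr
T_d = ln(2) * M0 / (g * P * G)
T_d = ln(2) * 2027 / 242.10914 = 5.8032 yr

5.8032


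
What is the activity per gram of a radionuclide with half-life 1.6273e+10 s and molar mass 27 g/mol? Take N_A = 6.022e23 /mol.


lambda = ln(2) / t_half = ln(2) / 1.6273e+10 = 4.259492e-11 /s
SA = lambda * N_A / M
SA = 4.259492e-11 * 6.022e23 / 27
SA = 9.5002e+11 Bq/g

9.5002e+11


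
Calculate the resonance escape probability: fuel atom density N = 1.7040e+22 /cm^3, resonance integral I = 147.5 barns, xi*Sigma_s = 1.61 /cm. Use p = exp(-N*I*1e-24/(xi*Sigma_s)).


p = exp(-N * I * 1e-24 / (xi*Sigma_s))
p = exp(-1.7040e+22 * 147.5 * 1e-24 / 1.61)
p = 0.20990

0.20990


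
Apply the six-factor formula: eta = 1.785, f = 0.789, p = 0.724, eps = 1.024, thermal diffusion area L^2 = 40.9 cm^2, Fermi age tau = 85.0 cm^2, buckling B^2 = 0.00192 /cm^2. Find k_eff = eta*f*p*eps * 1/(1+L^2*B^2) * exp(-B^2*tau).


k_inf = eta*f*p*eps = 1.785*0.789*0.724*1.024 = 1.044128
P_TNL = 1/(1 + L^2*B^2) = 1/(1 + 40.9*0.00192) = 0.9271897
P_FNL = exp(-B^2*tau) = exp(-0.00192*85.0) = 0.8494213
k_eff = k_inf * P_TNL * P_FNL = 1.044128 * 0.9271897 * 0.8494213
k_eff = 0.82233

0.82233


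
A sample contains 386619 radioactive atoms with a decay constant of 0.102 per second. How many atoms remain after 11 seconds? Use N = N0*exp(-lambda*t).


N = N0 * exp(-lambda * t)
N = 386619 * exp(-0.102 * 11)
N = 125894

125894


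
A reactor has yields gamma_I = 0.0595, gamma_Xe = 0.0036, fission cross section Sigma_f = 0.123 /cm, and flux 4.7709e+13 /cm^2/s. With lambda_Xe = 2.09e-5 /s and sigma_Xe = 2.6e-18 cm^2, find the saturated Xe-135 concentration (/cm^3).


Xe_eq = (gamma_I + gamma_Xe) * Sigma_f * phi / (lambda_Xe + sigma_Xe * phi)
Numerator = (0.0595 + 0.0036) * 0.123 * 4.7709e+13 = 3.702839e+11
Denominator = 2.09e-5 + 2.6e-18 * 4.7709e+13 = 1.449434e-04
Xe_eq = 3.702839e+11 / 1.449434e-04 = 2.5547e+15 /cm^3

2.5547e+15


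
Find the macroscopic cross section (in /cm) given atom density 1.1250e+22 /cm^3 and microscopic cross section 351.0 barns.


Sigma = N * sigma_barns * 1e-24
Sigma = 1.1250e+22 * 351.0 * 1e-24
Sigma = 3.9487 /cm

3.9487


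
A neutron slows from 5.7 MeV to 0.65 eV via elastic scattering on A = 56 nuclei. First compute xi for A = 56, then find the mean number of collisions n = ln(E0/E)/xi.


xi = 1 + (A-1)^2/(2A)*ln((A-1)/(A+1)) = 0.03529286 (for A = 56)
n = ln(E0/E) / xi
n = ln(5.7e6 / 0.65) / 0.03529286
n = ln(8.769231e+06) / 0.03529286 = 452.97

452.97


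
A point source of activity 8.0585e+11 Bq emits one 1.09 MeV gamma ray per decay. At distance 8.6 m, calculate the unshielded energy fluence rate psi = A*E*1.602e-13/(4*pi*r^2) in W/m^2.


psi = A * E * 1.602e-13 / (4*pi*r^2)
psi = 8.0585e+11 * 1.09 * 1.602e-13 / (4*pi*8.6^2)
psi = 1.5140e-04 W/m^2

1.5140e-04


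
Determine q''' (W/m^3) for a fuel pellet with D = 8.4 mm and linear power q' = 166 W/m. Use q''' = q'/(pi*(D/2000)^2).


r = D / 2 / 1000 = 8.4 / 2 / 1000 = 0.0042 m
q''' = q' / (pi * r^2)
q''' = 166 / (pi * 0.0042^2)
q''' = 2.9954e+06 W/m^3

2.9954e+06


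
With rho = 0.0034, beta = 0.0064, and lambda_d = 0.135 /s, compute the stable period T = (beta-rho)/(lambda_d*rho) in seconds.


T = (beta - rho) / (lambda_d * rho)
T = (0.0064 - 0.0034) / (0.135 * 0.0034)
T = 6.5359 s

6.5359


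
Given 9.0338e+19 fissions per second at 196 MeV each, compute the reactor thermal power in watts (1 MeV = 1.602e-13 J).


P = fission_rate * E_MeV * 1.602e-13
P = 9.0338e+19 * 196 * 1.602e-13
P = 2.8365e+09 W

2.8365e+09


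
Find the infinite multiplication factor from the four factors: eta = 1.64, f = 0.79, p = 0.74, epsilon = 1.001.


k_inf = eta * f * p * epsilon
k_inf = 1.64 * 0.79 * 0.74 * 1.001
k_inf = 0.95970

0.95970


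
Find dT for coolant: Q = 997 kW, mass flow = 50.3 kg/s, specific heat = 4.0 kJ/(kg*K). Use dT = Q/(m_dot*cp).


dT = Q / (m_dot * cp)
dT = 997 / (50.3 * 4.0)
dT = 4.9553 C

4.9553


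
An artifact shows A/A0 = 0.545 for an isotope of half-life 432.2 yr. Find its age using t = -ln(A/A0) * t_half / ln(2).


lambda = ln(2) / t_half = ln(2) / 432.2 = 0.001603765 /yr
t = -ln(A/A0) / lambda
t = -ln(0.545) / 0.001603765
t = 378.47 yr

378.47


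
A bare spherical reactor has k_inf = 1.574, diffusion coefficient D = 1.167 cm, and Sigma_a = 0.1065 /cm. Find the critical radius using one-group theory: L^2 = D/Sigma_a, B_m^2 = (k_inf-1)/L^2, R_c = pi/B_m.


L^2 = D / Sigma_a = 1.167 / 0.1065 = 10.95775 cm^2
B_m^2 = (k_inf - 1) / L^2 = (1.574 - 1) / 10.95775 = 0.05238302 /cm^2
For a bare sphere: B_g = pi/R, so R_c = pi / sqrt(B_m^2)
R_c = pi / sqrt(0.05238302) = 13.726 cm

13.726


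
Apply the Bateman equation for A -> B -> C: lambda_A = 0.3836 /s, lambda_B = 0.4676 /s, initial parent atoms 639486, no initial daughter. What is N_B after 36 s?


N_B(t) = lambda_A * N_A0 / (lambda_B - lambda_A) * [exp(-lambda_A*t) - exp(-lambda_B*t)]
exp(-0.3836*36) = 1.005928e-06; exp(-0.4676*36) = 4.889455e-08
N_B = 0.3836 * 639486 / (0.4676 - 0.3836) * (1.005928e-06 - 4.889455e-08)
N_B = 2.7948

2.7948


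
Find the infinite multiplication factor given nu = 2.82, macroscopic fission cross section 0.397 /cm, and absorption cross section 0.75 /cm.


k_inf = nu * Sigma_f / Sigma_a
k_inf = 2.82 * 0.397 / 0.75
k_inf = 1.4927

1.4927


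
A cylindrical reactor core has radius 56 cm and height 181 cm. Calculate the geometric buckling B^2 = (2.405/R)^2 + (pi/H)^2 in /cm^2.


B^2 = (2.405/R)^2 + (pi/H)^2
B^2 = (2.405/56)^2 + (pi/181)^2
B^2 = 0.0021457 /cm^2

0.0021457


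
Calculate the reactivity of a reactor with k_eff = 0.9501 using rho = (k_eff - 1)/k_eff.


rho = (k_eff - 1) / k_eff
rho = (0.9501 - 1) / 0.9501
rho = -0.052521

-0.052521


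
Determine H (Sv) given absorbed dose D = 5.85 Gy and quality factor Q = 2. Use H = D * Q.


H = D * Q
H = 5.85 * 2
H = 11.700 Sv

11.700


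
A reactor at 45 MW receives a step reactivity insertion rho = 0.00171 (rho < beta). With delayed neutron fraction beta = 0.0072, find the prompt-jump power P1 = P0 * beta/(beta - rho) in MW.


P1/P0 = beta / (beta - rho)
P1/P0 = 0.0072 / (0.0072 - 0.00171) = 1.311475
P1 = 45 * 1.311475 = 59.016 MW

59.016


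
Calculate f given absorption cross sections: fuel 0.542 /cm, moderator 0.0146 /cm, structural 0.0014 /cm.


f = Sigma_a_fuel / (Sigma_a_fuel + Sigma_a_mod + Sigma_a_other)
f = 0.542 / (0.542 + 0.0146 + 0.0014)
f = 0.97133

0.97133


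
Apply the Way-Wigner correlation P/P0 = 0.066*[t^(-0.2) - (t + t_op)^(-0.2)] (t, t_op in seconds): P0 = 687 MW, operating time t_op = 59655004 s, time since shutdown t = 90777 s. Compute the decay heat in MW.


P/P0 = 0.066 * [t^(-0.2) - (t + t_op)^(-0.2)]
P/P0 = 0.066 * [90777^(-0.2) - (90777 + 59655004)^(-0.2)]
P/P0 = 0.066 * [0.1019541 - 0.02784444] = 0.004891238
P = 687 * 0.004891238 = 3.3603 MW

3.3603


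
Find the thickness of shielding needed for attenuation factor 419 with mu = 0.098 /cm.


x = ln(factor) / mu
x = ln(419) / 0.098
x = 61.611 cm

61.611


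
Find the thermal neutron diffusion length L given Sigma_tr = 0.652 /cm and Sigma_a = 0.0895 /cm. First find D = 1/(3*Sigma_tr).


D = 1 / (3 * Sigma_tr) = 1 / (3 * 0.652) = 0.5112474 cm
L = sqrt(D / Sigma_a)
L = sqrt(0.5112474 / 0.0895)
L = 2.3900 cm

2.3900


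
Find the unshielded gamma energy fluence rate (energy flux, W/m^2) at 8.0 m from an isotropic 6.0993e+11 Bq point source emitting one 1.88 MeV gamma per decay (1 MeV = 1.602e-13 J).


psi = A * E * 1.602e-13 / (4*pi*r^2)
psi = 6.0993e+11 * 1.88 * 1.602e-13 / (4*pi*8.0^2)
psi = 2.2841e-04 W/m^2

2.2841e-04


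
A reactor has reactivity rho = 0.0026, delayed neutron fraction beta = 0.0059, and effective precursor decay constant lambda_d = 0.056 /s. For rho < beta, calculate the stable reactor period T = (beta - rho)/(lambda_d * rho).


T = (beta - rho) / (lambda_d * rho)
T = (0.0059 - 0.0026) / (0.056 * 0.0026)
T = 22.665 s

22.665


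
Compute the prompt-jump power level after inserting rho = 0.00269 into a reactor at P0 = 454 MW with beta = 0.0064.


P1/P0 = beta / (beta - rho)
P1/P0 = 0.0064 / (0.0064 - 0.00269) = 1.725067
P1 = 454 * 1.725067 = 783.18 MW

783.18


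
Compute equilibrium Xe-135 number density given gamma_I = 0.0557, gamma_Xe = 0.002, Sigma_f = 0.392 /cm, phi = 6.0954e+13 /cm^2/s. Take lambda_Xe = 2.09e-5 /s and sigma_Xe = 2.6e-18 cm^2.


Xe_eq = (gamma_I + gamma_Xe) * Sigma_f * phi / (lambda_Xe + sigma_Xe * phi)
Numerator = (0.0557 + 0.002) * 0.392 * 6.0954e+13 = 1.378682e+12
Denominator = 2.09e-5 + 2.6e-18 * 6.0954e+13 = 1.793804e-04
Xe_eq = 1.378682e+12 / 1.793804e-04 = 7.6858e+15 /cm^3

7.6858e+15


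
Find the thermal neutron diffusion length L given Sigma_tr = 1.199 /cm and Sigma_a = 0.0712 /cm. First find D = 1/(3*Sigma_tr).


D = 1 / (3 * Sigma_tr) = 1 / (3 * 1.199) = 0.2780095 cm
L = sqrt(D / Sigma_a)
L = sqrt(0.2780095 / 0.0712)
L = 1.9760 cm

1.9760


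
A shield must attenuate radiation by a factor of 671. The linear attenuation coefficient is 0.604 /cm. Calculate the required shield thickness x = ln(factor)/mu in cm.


x = ln(factor) / mu
x = ln(671) / 0.604
x = 10.776 cm

10.776


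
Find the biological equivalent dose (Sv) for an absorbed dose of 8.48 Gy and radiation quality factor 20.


H = D * Q
H = 8.48 * 20
H = 169.60 Sv

169.60


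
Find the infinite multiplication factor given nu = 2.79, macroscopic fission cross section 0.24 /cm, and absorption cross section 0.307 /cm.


k_inf = nu * Sigma_f / Sigma_a
k_inf = 2.79 * 0.24 / 0.307
k_inf = 2.1811

2.1811


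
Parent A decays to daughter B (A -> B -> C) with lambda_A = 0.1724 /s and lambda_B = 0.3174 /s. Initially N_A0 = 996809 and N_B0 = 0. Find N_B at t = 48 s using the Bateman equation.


N_B(t) = lambda_A * N_A0 / (lambda_B - lambda_A) * [exp(-lambda_A*t) - exp(-lambda_B*t)]
exp(-0.1724*48) = 2.547571e-04; exp(-0.3174*48) = 2.417891e-07
N_B = 0.1724 * 996809 / (0.3174 - 0.1724) * (2.547571e-04 - 2.417891e-07)
N_B = 301.64

301.64


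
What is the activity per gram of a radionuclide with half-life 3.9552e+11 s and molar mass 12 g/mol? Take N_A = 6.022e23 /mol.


lambda = ln(2) / t_half = ln(2) / 3.9552e+11 = 1.752496e-12 /s
SA = lambda * N_A / M
SA = 1.752496e-12 * 6.022e23 / 12
SA = 8.7946e+10 Bq/g

8.7946e+10


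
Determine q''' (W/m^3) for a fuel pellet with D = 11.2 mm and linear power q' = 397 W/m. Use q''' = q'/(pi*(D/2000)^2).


r = D / 2 / 1000 = 11.2 / 2 / 1000 = 0.0056 m
q''' = q' / (pi * r^2)
q''' = 397 / (pi * 0.0056^2)
q''' = 4.0296e+06 W/m^3

4.0296e+06


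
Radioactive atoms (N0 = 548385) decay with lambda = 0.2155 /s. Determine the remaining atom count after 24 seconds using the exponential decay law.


N = N0 * exp(-lambda * t)
N = 548385 * exp(-0.2155 * 24)
N = 3111.1

3111.1


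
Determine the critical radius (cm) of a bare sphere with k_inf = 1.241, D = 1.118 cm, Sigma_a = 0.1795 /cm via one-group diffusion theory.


L^2 = D / Sigma_a = 1.118 / 0.1795 = 6.228412 cm^2
B_m^2 = (k_inf - 1) / L^2 = (1.241 - 1) / 6.228412 = 0.03869365 /cm^2
For a bare sphere: B_g = pi/R, so R_c = pi / sqrt(B_m^2)
R_c = pi / sqrt(0.03869365) = 15.971 cm

15.971


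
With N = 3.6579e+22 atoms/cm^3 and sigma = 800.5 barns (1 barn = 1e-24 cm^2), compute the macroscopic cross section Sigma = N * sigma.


Sigma = N * sigma_barns * 1e-24
Sigma = 3.6579e+22 * 800.5 * 1e-24
Sigma = 29.281 /cm

29.281


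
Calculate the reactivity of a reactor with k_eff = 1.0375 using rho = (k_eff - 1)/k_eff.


rho = (k_eff - 1) / k_eff
rho = (1.0375 - 1) / 1.0375
rho = 0.036145

0.036145


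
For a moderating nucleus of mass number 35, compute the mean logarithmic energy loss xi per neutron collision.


xi = 1 + (A-1)^2/(2A) * ln((A-1)/(A+1))
xi = 1 + (35-1)^2/(2*35) * ln((35-1)/(35 +1))
xi = 0.056070

0.056070


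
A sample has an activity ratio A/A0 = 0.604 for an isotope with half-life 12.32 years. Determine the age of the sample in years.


lambda = ln(2) / t_half = ln(2) / 12.32 = 0.05626195 /yr
t = -ln(A/A0) / lambda
t = -ln(0.604) / 0.05626195
t = 8.9613 yr

8.9613


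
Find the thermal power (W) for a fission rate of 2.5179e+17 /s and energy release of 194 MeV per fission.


P = fission_rate * E_MeV * 1.602e-13
P = 2.5179e+17 * 194 * 1.602e-13
P = 7.8253e+06 W

7.8253e+06


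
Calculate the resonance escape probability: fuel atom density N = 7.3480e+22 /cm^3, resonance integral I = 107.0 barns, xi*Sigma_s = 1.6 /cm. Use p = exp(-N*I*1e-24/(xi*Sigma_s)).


p = exp(-N * I * 1e-24 / (xi*Sigma_s))
p = exp(-7.3480e+22 * 107.0 * 1e-24 / 1.6)
p = 0.0073432

0.0073432


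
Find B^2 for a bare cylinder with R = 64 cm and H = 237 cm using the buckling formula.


B^2 = (2.405/R)^2 + (pi/H)^2
B^2 = (2.405/64)^2 + (pi/237)^2
B^2 = 0.0015878 /cm^2

0.0015878


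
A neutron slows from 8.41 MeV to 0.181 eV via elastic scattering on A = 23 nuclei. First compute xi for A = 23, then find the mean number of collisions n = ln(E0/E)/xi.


xi = 1 + (A-1)^2/(2A)*ln((A-1)/(A+1)) = 0.08448899 (for A = 23)
n = ln(E0/E) / xi
n = ln(8.41e6 / 0.181) / 0.08448899
n = ln(4.646409e+07) / 0.08448899 = 208.95

208.95


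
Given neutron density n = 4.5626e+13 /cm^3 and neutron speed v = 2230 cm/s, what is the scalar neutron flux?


phi = n * v
phi = 4.5626e+13 * 2230
phi = 1.0175e+17 /cm^2/s

1.0175e+17


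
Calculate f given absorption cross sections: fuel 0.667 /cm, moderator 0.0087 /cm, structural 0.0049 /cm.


f = Sigma_a_fuel / (Sigma_a_fuel + Sigma_a_mod + Sigma_a_other)
f = 0.667 / (0.667 + 0.0087 + 0.0049)
f = 0.98002

0.98002


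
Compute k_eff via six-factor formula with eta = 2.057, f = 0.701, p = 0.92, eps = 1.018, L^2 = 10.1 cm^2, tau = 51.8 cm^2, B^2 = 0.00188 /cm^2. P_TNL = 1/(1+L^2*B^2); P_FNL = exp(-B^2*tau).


k_inf = eta*f*p*eps = 2.057*0.701*0.92*1.018 = 1.350479
P_TNL = 1/(1 + L^2*B^2) = 1/(1 + 10.1*0.00188) = 0.9813658
P_FNL = exp(-B^2*tau) = exp(-0.00188*51.8) = 0.9072076
k_eff = k_inf * P_TNL * P_FNL = 1.350479 * 0.9813658 * 0.9072076
k_eff = 1.2023

1.2023


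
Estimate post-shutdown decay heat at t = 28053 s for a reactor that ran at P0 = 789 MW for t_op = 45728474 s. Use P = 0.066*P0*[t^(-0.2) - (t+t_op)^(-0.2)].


P/P0 = 0.066 * [t^(-0.2) - (t + t_op)^(-0.2)]
P/P0 = 0.066 * [28053^(-0.2) - (28053 + 45728474)^(-0.2)]
P/P0 = 0.066 * [0.1289449 - 0.02937037] = 0.006571919
P = 789 * 0.006571919 = 5.1852 MW

5.1852


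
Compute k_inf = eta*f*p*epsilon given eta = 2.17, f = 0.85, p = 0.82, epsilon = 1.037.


k_inf = eta * f * p * epsilon
k_inf = 2.17 * 0.85 * 0.82 * 1.037
k_inf = 1.5685

1.5685


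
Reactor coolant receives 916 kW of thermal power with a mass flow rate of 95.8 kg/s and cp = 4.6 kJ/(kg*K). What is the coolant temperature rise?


dT = Q / (m_dot * cp)
dT = 916 / (95.8 * 4.6)
dT = 2.0786 C

2.0786


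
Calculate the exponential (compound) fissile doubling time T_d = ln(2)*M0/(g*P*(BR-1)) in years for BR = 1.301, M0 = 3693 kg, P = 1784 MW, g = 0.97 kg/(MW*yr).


Breeding gain G = BR - 1 = 1.301 - 1 = 0.301
Fissile production rate = g * P * G = 0.97 * 1784 * 0.301 = 520.87448 kg/yr
T_d = ln(2) * M0 / (g * P * G)
T_d = ln(2) * 3693 / 520.87448 = 4.9144 yr

4.9144


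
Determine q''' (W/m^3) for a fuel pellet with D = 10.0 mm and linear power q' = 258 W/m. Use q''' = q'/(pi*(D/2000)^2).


r = D / 2 / 1000 = 10.0 / 2 / 1000 = 0.005 m
q''' = q' / (pi * r^2)
q''' = 258 / (pi * 0.005^2)
q''' = 3.2850e+06 W/m^3

3.2850e+06


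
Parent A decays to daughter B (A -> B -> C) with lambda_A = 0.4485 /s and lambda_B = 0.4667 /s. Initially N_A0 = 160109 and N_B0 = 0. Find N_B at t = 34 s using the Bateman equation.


N_B(t) = lambda_A * N_A0 / (lambda_B - lambda_A) * [exp(-lambda_A*t) - exp(-lambda_B*t)]
exp(-0.4485*34) = 2.384753e-07; exp(-0.4667*34) = 1.284405e-07
N_B = 0.4485 * 160109 / (0.4667 - 0.4485) * (2.384753e-07 - 1.284405e-07)
N_B = 0.43415

0.43415


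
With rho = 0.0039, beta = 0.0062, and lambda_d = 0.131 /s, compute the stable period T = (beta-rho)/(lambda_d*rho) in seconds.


T = (beta - rho) / (lambda_d * rho)
T = (0.0062 - 0.0039) / (0.131 * 0.0039)
T = 4.5019 s

4.5019


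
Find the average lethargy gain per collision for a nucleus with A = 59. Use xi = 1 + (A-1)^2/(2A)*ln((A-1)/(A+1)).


xi = 1 + (A-1)^2/(2A) * ln((A-1)/(A+1))
xi = 1 + (59-1)^2/(2*59) * ln((59-1)/(59 +1))
xi = 0.033518

0.033518


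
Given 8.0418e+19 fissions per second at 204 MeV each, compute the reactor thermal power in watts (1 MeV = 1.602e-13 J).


P = fission_rate * E_MeV * 1.602e-13
P = 8.0418e+19 * 204 * 1.602e-13
P = 2.6281e+09 W

2.6281e+09


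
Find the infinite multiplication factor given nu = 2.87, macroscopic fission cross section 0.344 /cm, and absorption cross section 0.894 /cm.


k_inf = nu * Sigma_f / Sigma_a
k_inf = 2.87 * 0.344 / 0.894
k_inf = 1.1043

1.1043


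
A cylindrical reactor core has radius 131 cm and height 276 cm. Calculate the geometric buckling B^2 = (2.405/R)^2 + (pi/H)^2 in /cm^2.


B^2 = (2.405/R)^2 + (pi/H)^2
B^2 = (2.405/131)^2 + (pi/276)^2
B^2 = 4.6661e-04 /cm^2

4.6661e-04


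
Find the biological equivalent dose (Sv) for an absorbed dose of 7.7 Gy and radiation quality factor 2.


H = D * Q
H = 7.7 * 2
H = 15.400 Sv

15.400


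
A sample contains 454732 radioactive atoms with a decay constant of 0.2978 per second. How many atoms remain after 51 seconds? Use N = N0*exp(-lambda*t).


N = N0 * exp(-lambda * t)
N = 454732 * exp(-0.2978 * 51)
N = 0.11529

0.11529


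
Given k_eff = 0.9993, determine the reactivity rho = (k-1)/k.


rho = (k_eff - 1) / k_eff
rho = (0.9993 - 1) / 0.9993
rho = -7.0049e-04

-7.0049e-04


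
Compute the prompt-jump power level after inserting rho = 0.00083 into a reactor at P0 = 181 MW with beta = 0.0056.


P1/P0 = beta / (beta - rho)
P1/P0 = 0.0056 / (0.0056 - 0.00083) = 1.174004
P1 = 181 * 1.174004 = 212.49 MW

212.49


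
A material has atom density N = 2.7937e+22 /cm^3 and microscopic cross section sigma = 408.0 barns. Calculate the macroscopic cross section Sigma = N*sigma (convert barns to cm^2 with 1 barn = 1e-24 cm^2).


Sigma = N * sigma_barns * 1e-24
Sigma = 2.7937e+22 * 408.0 * 1e-24
Sigma = 11.398 /cm

11.398


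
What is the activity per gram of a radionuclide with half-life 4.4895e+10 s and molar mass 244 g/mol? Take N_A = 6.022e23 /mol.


lambda = ln(2) / t_half = ln(2) / 4.4895e+10 = 1.543930e-11 /s
SA = lambda * N_A / M
SA = 1.543930e-11 * 6.022e23 / 244
SA = 3.8105e+10 Bq/g

3.8105e+10


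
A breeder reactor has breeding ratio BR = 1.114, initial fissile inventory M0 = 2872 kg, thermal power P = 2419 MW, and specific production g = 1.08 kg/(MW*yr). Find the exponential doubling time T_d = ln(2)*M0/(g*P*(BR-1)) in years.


Breeding gain G = BR - 1 = 1.114 - 1 = 0.114
Fissile production rate = g * P * G = 1.08 * 2419 * 0.114 = 297.82728 kg/yr
T_d = ln(2) * M0 / (g * P * G)
T_d = ln(2) * 2872 / 297.82728 = 6.6841 yr

6.6841


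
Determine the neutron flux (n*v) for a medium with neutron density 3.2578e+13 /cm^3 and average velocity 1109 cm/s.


phi = n * v
phi = 3.2578e+13 * 1109
phi = 3.6129e+16 /cm^2/s

3.6129e+16


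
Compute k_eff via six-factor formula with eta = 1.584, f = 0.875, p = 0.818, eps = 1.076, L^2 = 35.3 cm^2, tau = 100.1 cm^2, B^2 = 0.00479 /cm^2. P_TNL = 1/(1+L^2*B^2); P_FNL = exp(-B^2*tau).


k_inf = eta*f*p*eps = 1.584*0.875*0.818*1.076 = 1.219913
P_TNL = 1/(1 + L^2*B^2) = 1/(1 + 35.3*0.00479) = 0.8553683
P_FNL = exp(-B^2*tau) = exp(-0.00479*100.1) = 0.6191059
k_eff = k_inf * P_TNL * P_FNL = 1.219913 * 0.8553683 * 0.6191059
k_eff = 0.64602

0.64602


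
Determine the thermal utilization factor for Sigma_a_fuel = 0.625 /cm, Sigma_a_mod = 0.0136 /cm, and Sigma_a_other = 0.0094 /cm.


f = Sigma_a_fuel / (Sigma_a_fuel + Sigma_a_mod + Sigma_a_other)
f = 0.625 / (0.625 + 0.0136 + 0.0094)
f = 0.96451

0.96451


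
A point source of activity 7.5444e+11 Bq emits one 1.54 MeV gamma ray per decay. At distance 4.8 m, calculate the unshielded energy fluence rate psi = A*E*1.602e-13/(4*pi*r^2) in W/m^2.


psi = A * E * 1.602e-13 / (4*pi*r^2)
psi = 7.5444e+11 * 1.54 * 1.602e-13 / (4*pi*4.8^2)
psi = 6.4286e-04 W/m^2

6.4286e-04


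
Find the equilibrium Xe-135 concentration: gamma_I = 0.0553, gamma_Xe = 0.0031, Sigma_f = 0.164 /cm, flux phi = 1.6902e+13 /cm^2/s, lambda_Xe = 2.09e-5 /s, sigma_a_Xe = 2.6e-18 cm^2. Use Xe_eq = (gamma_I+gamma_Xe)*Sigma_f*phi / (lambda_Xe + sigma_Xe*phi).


Xe_eq = (gamma_I + gamma_Xe) * Sigma_f * phi / (lambda_Xe + sigma_Xe * phi)
Numerator = (0.0553 + 0.0031) * 0.164 * 1.6902e+13 = 1.618806e+11
Denominator = 2.09e-5 + 2.6e-18 * 1.6902e+13 = 6.484520e-05
Xe_eq = 1.618806e+11 / 6.484520e-05 = 2.4964e+15 /cm^3

2.4964e+15


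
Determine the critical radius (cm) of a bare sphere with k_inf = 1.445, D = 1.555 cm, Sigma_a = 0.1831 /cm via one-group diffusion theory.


L^2 = D / Sigma_a = 1.555 / 0.1831 = 8.492627 cm^2
B_m^2 = (k_inf - 1) / L^2 = (1.445 - 1) / 8.492627 = 0.05239839 /cm^2
For a bare sphere: B_g = pi/R, so R_c = pi / sqrt(B_m^2)
R_c = pi / sqrt(0.05239839) = 13.724 cm

13.724


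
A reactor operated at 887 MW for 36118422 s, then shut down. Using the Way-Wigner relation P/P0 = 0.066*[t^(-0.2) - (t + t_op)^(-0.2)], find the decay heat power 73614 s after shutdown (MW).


P/P0 = 0.066 * [t^(-0.2) - (t + t_op)^(-0.2)]
P/P0 = 0.066 * [73614^(-0.2) - (73614 + 36118422)^(-0.2)]
P/P0 = 0.066 * [0.1063183 - 0.03078062] = 0.004985487
P = 887 * 0.004985487 = 4.4221 MW

4.4221


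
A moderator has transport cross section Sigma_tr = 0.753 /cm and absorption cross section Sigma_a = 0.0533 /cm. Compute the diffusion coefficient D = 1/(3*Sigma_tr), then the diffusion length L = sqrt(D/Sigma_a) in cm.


D = 1 / (3 * Sigma_tr) = 1 / (3 * 0.753) = 0.4426737 cm
L = sqrt(D / Sigma_a)
L = sqrt(0.4426737 / 0.0533)
L = 2.8819 cm

2.8819


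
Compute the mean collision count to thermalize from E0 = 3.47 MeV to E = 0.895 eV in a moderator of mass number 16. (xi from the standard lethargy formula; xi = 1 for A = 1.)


xi = 1 + (A-1)^2/(2A)*ln((A-1)/(A+1)) = 0.1199467 (for A = 16)
n = ln(E0/E) / xi
n = ln(3.47e6 / 0.895) / 0.1199467
n = ln(3.877095e+06) / 0.1199467 = 126.48

126.48


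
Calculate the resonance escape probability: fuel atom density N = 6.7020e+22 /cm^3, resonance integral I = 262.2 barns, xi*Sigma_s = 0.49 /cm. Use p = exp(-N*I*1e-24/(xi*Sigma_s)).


p = exp(-N * I * 1e-24 / (xi*Sigma_s))
p = exp(-6.7020e+22 * 262.2 * 1e-24 / 0.49)
p = 2.6613e-16

2.6613e-16


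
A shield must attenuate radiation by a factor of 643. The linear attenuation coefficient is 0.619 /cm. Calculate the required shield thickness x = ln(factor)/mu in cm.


x = ln(factor) / mu
x = ln(643) / 0.619
x = 10.446 cm

10.446


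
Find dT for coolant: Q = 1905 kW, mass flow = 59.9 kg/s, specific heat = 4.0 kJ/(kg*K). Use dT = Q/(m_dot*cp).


dT = Q / (m_dot * cp)
dT = 1905 / (59.9 * 4.0)
dT = 7.9508 C

7.9508


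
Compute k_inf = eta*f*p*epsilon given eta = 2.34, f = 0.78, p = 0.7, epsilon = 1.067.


k_inf = eta * f * p * epsilon
k_inf = 2.34 * 0.78 * 0.7 * 1.067
k_inf = 1.3632

1.3632


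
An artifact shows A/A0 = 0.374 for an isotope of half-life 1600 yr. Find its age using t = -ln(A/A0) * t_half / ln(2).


lambda = ln(2) / t_half = ln(2) / 1600 = 4.332170e-04 /yr
t = -ln(A/A0) / lambda
t = -ln(0.374) / 4.332170e-04
t = 2270.2 yr

2270.2


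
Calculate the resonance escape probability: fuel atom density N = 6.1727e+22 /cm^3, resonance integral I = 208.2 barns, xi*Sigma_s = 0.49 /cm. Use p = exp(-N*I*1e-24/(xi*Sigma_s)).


p = exp(-N * I * 1e-24 / (xi*Sigma_s))
p = exp(-6.1727e+22 * 208.2 * 1e-24 / 0.49)
p = 4.0688e-12

4.0688e-12


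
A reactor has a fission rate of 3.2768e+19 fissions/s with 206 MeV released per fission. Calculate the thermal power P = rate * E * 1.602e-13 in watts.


P = fission_rate * E_MeV * 1.602e-13
P = 3.2768e+19 * 206 * 1.602e-13
P = 1.0814e+09 W

1.0814e+09


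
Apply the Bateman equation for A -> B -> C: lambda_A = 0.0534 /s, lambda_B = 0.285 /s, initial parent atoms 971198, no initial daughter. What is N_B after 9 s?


N_B(t) = lambda_A * N_A0 / (lambda_B - lambda_A) * [exp(-lambda_A*t) - exp(-lambda_B*t)]
exp(-0.0534*9) = 0.6184122; exp(-0.285*9) = 0.07691918
N_B = 0.0534 * 971198 / (0.285 - 0.0534) * (0.6184122 - 0.07691918)
N_B = 121256

121256


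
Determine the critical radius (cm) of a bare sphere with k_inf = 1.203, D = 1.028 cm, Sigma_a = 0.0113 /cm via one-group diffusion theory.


L^2 = D / Sigma_a = 1.028 / 0.0113 = 90.97345 cm^2
B_m^2 = (k_inf - 1) / L^2 = (1.203 - 1) / 90.97345 = 0.002231420 /cm^2
For a bare sphere: B_g = pi/R, so R_c = pi / sqrt(B_m^2)
R_c = pi / sqrt(0.002231420) = 66.506 cm

66.506


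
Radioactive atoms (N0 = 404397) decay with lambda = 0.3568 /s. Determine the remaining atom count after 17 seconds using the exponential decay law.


N = N0 * exp(-lambda * t)
N = 404397 * exp(-0.3568 * 17)
N = 938.75

938.75


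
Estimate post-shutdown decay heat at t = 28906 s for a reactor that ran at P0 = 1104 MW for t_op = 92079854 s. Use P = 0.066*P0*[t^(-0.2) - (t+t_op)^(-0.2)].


P/P0 = 0.066 * [t^(-0.2) - (t + t_op)^(-0.2)]
P/P0 = 0.066 * [28906^(-0.2) - (28906 + 92079854)^(-0.2)]
P/P0 = 0.066 * [0.1281747 - 0.02553523] = 0.006774205
P = 1104 * 0.006774205 = 7.4787 MW

7.4787


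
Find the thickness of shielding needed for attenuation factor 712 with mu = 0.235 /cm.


x = ln(factor) / mu
x = ln(712) / 0.235
x = 27.949 cm

27.949


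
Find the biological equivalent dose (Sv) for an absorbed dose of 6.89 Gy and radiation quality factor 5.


H = D * Q
H = 6.89 * 5
H = 34.450 Sv

34.450


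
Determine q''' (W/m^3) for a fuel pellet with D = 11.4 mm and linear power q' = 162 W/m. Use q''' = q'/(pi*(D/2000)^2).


r = D / 2 / 1000 = 11.4 / 2 / 1000 = 0.0057 m
q''' = q' / (pi * r^2)
q''' = 162 / (pi * 0.0057^2)
q''' = 1.5871e+06 W/m^3

1.5871e+06


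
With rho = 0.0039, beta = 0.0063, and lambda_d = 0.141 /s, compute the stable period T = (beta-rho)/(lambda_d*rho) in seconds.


T = (beta - rho) / (lambda_d * rho)
T = (0.0063 - 0.0039) / (0.141 * 0.0039)
T = 4.3644 s

4.3644


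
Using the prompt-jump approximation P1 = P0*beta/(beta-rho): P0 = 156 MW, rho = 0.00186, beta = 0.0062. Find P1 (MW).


P1/P0 = beta / (beta - rho)
P1/P0 = 0.0062 / (0.0062 - 0.00186) = 1.428571
P1 = 156 * 1.428571 = 222.86 MW

222.86


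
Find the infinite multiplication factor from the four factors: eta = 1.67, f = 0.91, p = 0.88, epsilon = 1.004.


k_inf = eta * f * p * epsilon
k_inf = 1.67 * 0.91 * 0.88 * 1.004
k_inf = 1.3427

1.3427


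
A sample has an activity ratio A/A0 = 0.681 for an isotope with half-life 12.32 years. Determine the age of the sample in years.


lambda = ln(2) / t_half = ln(2) / 12.32 = 0.05626195 /yr
t = -ln(A/A0) / lambda
t = -ln(0.681) / 0.05626195
t = 6.8286 yr

6.8286


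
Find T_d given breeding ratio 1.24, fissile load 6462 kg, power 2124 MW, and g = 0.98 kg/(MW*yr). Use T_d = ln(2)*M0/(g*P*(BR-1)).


Breeding gain G = BR - 1 = 1.24 - 1 = 0.24
Fissile production rate = g * P * G = 0.98 * 2124 * 0.24 = 499.5648 kg/yr
T_d = ln(2) * M0 / (g * P * G)
T_d = ln(2) * 6462 / 499.5648 = 8.9660 yr

8.9660


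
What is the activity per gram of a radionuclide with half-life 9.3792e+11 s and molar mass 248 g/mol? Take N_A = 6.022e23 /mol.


lambda = ln(2) / t_half = ln(2) / 9.3792e+11 = 7.390259e-13 /s
SA = lambda * N_A / M
SA = 7.390259e-13 * 6.022e23 / 248
SA = 1.7945e+09 Bq/g

1.7945e+09


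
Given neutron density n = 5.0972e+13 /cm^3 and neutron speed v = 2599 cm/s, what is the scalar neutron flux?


phi = n * v
phi = 5.0972e+13 * 2599
phi = 1.3248e+17 /cm^2/s

1.3248e+17


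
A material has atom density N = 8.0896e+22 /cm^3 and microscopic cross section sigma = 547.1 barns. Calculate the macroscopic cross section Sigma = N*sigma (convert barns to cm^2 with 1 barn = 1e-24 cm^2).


Sigma = N * sigma_barns * 1e-24
Sigma = 8.0896e+22 * 547.1 * 1e-24
Sigma = 44.258 /cm

44.258


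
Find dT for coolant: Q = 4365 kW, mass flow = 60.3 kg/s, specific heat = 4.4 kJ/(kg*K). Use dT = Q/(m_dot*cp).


dT = Q / (m_dot * cp)
dT = 4365 / (60.3 * 4.4)
dT = 16.452 C

16.452


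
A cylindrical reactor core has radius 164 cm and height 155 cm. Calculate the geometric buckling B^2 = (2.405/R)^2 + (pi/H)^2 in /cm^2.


B^2 = (2.405/R)^2 + (pi/H)^2
B^2 = (2.405/164)^2 + (pi/155)^2
B^2 = 6.2586e-04 /cm^2

6.2586e-04


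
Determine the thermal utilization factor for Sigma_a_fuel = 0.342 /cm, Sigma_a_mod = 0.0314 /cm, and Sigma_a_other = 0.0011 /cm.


f = Sigma_a_fuel / (Sigma_a_fuel + Sigma_a_mod + Sigma_a_other)
f = 0.342 / (0.342 + 0.0314 + 0.0011)
f = 0.91322

0.91322


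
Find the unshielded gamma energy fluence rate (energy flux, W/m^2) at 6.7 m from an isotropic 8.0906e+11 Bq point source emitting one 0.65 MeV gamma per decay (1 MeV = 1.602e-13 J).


psi = A * E * 1.602e-13 / (4*pi*r^2)
psi = 8.0906e+11 * 0.65 * 1.602e-13 / (4*pi*6.7^2)
psi = 1.4935e-04 W/m^2

1.4935e-04


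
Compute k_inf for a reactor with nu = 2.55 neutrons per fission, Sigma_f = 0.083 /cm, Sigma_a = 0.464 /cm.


k_inf = nu * Sigma_f / Sigma_a
k_inf = 2.55 * 0.083 / 0.464
k_inf = 0.45614

0.45614


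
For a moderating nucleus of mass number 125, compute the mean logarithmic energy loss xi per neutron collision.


xi = 1 + (A-1)^2/(2A) * ln((A-1)/(A+1))
xi = 1 + (125-1)^2/(2*125) * ln((125-1)/(125 +1))
xi = 0.015915

0.015915


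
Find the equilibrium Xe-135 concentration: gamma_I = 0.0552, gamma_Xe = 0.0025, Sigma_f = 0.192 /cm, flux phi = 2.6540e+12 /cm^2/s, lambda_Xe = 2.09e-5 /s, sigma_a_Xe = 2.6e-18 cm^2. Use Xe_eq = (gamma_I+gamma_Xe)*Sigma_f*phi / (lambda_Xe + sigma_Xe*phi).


Xe_eq = (gamma_I + gamma_Xe) * Sigma_f * phi / (lambda_Xe + sigma_Xe * phi)
Numerator = (0.0552 + 0.0025) * 0.192 * 2.6540e+12 = 2.940207e+10
Denominator = 2.09e-5 + 2.6e-18 * 2.6540e+12 = 2.780040e-05
Xe_eq = 2.940207e+10 / 2.780040e-05 = 1.0576e+15 /cm^3

1.0576e+15


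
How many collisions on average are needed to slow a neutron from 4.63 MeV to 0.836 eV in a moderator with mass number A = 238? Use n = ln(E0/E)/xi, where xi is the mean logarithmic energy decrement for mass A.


xi = 1 + (A-1)^2/(2A)*ln((A-1)/(A+1)) = 0.008379872 (for A = 238)
n = ln(E0/E) / xi
n = ln(4.63e6 / 0.836) / 0.008379872
n = ln(5.538278e+06) / 0.008379872 = 1852.9

1852.9


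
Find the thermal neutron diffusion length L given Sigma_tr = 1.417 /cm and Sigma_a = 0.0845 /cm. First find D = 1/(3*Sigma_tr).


D = 1 / (3 * Sigma_tr) = 1 / (3 * 1.417) = 0.2352388 cm
L = sqrt(D / Sigma_a)
L = sqrt(0.2352388 / 0.0845)
L = 1.6685 cm

1.6685


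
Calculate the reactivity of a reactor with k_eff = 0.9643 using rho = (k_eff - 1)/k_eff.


rho = (k_eff - 1) / k_eff
rho = (0.9643 - 1) / 0.9643
rho = -0.037022

-0.037022


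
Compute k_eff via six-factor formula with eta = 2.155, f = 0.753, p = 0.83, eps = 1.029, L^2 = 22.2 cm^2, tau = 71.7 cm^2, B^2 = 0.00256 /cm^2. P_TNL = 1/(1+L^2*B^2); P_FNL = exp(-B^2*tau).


k_inf = eta*f*p*eps = 2.155*0.753*0.83*1.029 = 1.385912
P_TNL = 1/(1 + L^2*B^2) = 1/(1 + 22.2*0.00256) = 0.9462242
P_FNL = exp(-B^2*tau) = exp(-0.00256*71.7) = 0.8323086
k_eff = k_inf * P_TNL * P_FNL = 1.385912 * 0.9462242 * 0.8323086
k_eff = 1.0915

1.0915


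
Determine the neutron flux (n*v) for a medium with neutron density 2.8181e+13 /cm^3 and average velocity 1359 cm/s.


phi = n * v
phi = 2.8181e+13 * 1359
phi = 3.8298e+16 /cm^2/s

3.8298e+16


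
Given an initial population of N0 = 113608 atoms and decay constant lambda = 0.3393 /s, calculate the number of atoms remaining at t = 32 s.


N = N0 * exp(-lambda * t)
N = 113608 * exp(-0.3393 * 32)
N = 2.1878

2.1878


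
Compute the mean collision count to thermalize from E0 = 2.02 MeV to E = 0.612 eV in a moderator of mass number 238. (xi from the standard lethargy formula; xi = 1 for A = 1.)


xi = 1 + (A-1)^2/(2A)*ln((A-1)/(A+1)) = 0.008379872 (for A = 238)
n = ln(E0/E) / xi
n = ln(2.02e6 / 0.612) / 0.008379872
n = ln(3.300654e+06) / 0.008379872 = 1791.2

1791.2


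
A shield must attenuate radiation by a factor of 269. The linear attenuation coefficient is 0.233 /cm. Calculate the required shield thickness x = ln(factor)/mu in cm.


x = ln(factor) / mu
x = ln(269) / 0.233
x = 24.012 cm

24.012


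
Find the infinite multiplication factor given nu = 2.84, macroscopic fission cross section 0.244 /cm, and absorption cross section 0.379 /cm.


k_inf = nu * Sigma_f / Sigma_a
k_inf = 2.84 * 0.244 / 0.379
k_inf = 1.8284

1.8284


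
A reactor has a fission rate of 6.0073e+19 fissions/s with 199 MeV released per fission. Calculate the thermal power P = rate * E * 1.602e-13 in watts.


P = fission_rate * E_MeV * 1.602e-13
P = 6.0073e+19 * 199 * 1.602e-13
P = 1.9151e+09 W

1.9151e+09


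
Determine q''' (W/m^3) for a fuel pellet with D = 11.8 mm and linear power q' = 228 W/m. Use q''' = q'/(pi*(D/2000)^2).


r = D / 2 / 1000 = 11.8 / 2 / 1000 = 0.0059 m
q''' = q' / (pi * r^2)
q''' = 228 / (pi * 0.0059^2)
q''' = 2.0849e+06 W/m^3

2.0849e+06


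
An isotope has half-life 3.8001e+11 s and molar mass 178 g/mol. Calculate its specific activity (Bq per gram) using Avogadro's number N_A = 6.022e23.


lambda = ln(2) / t_half = ln(2) / 3.8001e+11 = 1.824024e-12 /s
SA = lambda * N_A / M
SA = 1.824024e-12 * 6.022e23 / 178
SA = 6.1709e+09 Bq/g

6.1709e+09


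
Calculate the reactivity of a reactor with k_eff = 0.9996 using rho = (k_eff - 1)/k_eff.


rho = (k_eff - 1) / k_eff
rho = (0.9996 - 1) / 0.9996
rho = -4.0016e-04

-4.0016e-04


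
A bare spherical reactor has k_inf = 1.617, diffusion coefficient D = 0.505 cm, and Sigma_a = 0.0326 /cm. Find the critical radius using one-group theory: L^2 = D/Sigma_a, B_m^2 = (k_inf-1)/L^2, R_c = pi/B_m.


L^2 = D / Sigma_a = 0.505 / 0.0326 = 15.49080 cm^2
B_m^2 = (k_inf - 1) / L^2 = (1.617 - 1) / 15.49080 = 0.03983009 /cm^2
For a bare sphere: B_g = pi/R, so R_c = pi / sqrt(B_m^2)
R_c = pi / sqrt(0.03983009) = 15.741 cm

15.741


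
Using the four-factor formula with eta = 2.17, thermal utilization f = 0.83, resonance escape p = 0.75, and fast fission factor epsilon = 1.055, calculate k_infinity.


k_inf = eta * f * p * epsilon
k_inf = 2.17 * 0.83 * 0.75 * 1.055
k_inf = 1.4251

1.4251


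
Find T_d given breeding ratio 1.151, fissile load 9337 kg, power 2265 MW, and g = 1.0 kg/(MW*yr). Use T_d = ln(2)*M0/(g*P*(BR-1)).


Breeding gain G = BR - 1 = 1.151 - 1 = 0.151
Fissile production rate = g * P * G = 1.0 * 2265 * 0.151 = 342.015 kg/yr
T_d = ln(2) * M0 / (g * P * G)
T_d = ln(2) * 9337 / 342.015 = 18.923 yr

18.923


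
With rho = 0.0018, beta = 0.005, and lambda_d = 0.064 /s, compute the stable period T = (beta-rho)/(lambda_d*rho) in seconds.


T = (beta - rho) / (lambda_d * rho)
T = (0.005 - 0.0018) / (0.064 * 0.0018)
T = 27.778 s

27.778


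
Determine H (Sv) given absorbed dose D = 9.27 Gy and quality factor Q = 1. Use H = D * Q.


H = D * Q
H = 9.27 * 1
H = 9.2700 Sv

9.2700


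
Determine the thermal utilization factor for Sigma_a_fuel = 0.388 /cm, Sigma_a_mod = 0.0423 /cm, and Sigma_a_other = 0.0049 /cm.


f = Sigma_a_fuel / (Sigma_a_fuel + Sigma_a_mod + Sigma_a_other)
f = 0.388 / (0.388 + 0.0423 + 0.0049)
f = 0.89154

0.89154


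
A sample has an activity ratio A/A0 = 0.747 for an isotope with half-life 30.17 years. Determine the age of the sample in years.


lambda = ln(2) / t_half = ln(2) / 30.17 = 0.02297472 /yr
t = -ln(A/A0) / lambda
t = -ln(0.747) / 0.02297472
t = 12.696 yr

12.696


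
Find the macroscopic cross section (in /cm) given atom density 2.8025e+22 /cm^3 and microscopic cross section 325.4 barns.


Sigma = N * sigma_barns * 1e-24
Sigma = 2.8025e+22 * 325.4 * 1e-24
Sigma = 9.1193 /cm

9.1193


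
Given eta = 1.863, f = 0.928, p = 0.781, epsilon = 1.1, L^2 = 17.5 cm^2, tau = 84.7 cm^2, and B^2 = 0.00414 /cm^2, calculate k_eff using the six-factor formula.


k_inf = eta*f*p*eps = 1.863*0.928*0.781*1.1 = 1.485267
P_TNL = 1/(1 + L^2*B^2) = 1/(1 + 17.5*0.00414) = 0.9324444
P_FNL = exp(-B^2*tau) = exp(-0.00414*84.7) = 0.7042246
k_eff = k_inf * P_TNL * P_FNL = 1.485267 * 0.9324444 * 0.7042246
k_eff = 0.97530

0.97530


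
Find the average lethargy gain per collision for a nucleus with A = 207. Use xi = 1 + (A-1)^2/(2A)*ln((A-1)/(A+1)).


xi = 1 + (A-1)^2/(2A) * ln((A-1)/(A+1))
xi = 1 + (207-1)^2/(2*207) * ln((207-1)/(207 +1))
xi = 0.0096308

0.0096308


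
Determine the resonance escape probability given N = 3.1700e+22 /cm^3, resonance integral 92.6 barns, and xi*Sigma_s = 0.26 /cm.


p = exp(-N * I * 1e-24 / (xi*Sigma_s))
p = exp(-3.1700e+22 * 92.6 * 1e-24 / 0.26)
p = 1.2496e-05

1.2496e-05


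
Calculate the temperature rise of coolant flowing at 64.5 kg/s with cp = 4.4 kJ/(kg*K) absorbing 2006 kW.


dT = Q / (m_dot * cp)
dT = 2006 / (64.5 * 4.4)
dT = 7.0684 C

7.0684
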